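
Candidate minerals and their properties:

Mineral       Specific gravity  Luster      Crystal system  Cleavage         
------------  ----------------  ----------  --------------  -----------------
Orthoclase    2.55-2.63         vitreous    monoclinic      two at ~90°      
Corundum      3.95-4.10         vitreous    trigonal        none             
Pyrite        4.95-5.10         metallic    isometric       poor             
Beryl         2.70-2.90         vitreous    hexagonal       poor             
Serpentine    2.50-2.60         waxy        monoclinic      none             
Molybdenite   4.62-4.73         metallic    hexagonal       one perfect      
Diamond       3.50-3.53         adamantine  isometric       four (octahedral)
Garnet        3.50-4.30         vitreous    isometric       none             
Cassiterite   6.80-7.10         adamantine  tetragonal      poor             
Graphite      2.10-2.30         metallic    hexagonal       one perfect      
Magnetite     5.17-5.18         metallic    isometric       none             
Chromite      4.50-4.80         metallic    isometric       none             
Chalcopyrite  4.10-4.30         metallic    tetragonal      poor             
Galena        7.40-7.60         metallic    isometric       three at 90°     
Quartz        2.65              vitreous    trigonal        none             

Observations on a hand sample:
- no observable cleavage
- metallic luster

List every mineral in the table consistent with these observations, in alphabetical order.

No observable cleavage — narrows the field to Corundum, Serpentine, Garnet, Magnetite, Chromite, Quartz.
Metallic luster — narrows the field to Magnetite, Chromite.
Consistent with every observation: Chromite, Magnetite.

Chromite, Magnetite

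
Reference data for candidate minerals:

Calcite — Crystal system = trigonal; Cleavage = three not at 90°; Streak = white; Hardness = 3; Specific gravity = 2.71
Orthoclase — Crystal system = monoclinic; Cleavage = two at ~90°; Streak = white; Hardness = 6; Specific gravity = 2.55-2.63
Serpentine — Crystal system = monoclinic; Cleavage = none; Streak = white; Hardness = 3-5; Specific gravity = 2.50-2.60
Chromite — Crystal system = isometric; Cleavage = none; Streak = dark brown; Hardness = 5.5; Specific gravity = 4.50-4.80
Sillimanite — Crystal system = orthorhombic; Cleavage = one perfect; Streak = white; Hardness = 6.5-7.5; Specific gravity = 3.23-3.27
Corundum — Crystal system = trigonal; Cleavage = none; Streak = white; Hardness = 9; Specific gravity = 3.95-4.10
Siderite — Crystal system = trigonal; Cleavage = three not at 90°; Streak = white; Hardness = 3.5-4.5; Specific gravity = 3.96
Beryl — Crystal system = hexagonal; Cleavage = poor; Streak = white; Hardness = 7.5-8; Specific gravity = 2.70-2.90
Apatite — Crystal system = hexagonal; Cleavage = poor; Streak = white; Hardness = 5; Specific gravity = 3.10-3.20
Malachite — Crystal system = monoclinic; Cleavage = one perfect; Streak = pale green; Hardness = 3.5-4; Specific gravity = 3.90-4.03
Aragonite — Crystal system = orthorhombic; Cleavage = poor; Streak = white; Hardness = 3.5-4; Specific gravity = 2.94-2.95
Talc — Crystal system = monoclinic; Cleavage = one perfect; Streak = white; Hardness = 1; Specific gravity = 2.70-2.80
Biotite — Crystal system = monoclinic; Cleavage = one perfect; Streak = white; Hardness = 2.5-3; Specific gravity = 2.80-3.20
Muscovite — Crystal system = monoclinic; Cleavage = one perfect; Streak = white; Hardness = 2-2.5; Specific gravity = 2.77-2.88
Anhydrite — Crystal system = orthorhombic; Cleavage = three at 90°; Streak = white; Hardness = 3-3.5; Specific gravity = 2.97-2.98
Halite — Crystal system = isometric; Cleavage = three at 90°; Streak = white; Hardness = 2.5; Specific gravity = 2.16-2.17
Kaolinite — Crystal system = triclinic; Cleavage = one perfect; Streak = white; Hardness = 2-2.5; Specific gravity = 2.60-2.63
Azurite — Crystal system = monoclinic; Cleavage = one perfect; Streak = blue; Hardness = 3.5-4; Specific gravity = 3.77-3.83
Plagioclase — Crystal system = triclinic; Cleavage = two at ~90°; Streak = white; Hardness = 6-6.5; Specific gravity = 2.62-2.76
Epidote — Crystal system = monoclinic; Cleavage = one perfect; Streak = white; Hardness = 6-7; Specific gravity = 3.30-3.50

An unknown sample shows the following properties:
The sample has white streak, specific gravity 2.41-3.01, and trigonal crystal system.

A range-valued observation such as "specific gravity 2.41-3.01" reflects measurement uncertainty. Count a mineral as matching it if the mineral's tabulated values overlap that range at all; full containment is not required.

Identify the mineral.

White streak eliminates Chromite, Malachite, Azurite.
Specific gravity 2.41-3.01 is inconsistent with Sillimanite, Corundum, Siderite, Apatite, Halite, Epidote.
Trigonal crystal system: Calcite remains.
Only Calcite satisfies all observations.

Calcite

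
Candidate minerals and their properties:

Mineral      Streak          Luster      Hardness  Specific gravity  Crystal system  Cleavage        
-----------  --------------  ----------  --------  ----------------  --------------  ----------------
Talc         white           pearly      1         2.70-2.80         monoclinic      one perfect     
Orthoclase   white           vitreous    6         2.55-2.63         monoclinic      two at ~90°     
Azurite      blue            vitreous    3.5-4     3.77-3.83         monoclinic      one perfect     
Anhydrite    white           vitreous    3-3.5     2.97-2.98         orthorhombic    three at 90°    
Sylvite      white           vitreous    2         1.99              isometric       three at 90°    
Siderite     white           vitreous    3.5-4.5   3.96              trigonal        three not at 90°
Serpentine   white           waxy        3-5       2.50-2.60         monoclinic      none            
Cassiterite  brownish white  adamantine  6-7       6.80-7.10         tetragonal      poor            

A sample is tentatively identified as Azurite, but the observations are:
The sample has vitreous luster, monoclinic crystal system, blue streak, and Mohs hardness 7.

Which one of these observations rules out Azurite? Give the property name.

hardness

Vitreous luster: Azurite has vitreous luster — within range.
Monoclinic crystal system: Azurite has monoclinic system — within range.
Blue streak: Azurite has blue streak — within range.
Mohs hardness 7: Azurite has hardness 3.5-4 — inconsistent.
Everything matches except the hardness.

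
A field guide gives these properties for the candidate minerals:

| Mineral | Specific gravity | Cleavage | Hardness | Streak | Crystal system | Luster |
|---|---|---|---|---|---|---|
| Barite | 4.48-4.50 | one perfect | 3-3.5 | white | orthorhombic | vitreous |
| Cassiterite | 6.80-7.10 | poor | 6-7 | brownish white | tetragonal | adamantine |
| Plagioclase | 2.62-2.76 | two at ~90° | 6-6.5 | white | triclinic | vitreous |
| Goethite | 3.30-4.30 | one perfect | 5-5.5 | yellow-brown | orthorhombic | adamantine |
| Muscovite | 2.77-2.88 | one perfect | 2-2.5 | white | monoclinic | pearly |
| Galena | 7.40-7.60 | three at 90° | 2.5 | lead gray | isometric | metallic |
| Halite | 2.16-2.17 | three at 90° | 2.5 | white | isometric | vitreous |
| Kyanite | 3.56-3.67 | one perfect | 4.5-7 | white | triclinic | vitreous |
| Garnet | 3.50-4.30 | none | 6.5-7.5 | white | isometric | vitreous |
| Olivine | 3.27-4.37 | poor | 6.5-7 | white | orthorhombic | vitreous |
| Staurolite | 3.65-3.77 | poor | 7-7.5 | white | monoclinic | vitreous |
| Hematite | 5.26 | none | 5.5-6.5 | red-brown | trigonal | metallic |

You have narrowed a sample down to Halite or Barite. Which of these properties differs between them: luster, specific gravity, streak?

Luster: both vitreous — same for both.
Specific gravity: Halite 2.16-2.17, Barite 4.48-4.50 — distinct.
Streak: both white — same for both.
Only specific gravity differs between Halite and Barite among the listed tests.

specific gravity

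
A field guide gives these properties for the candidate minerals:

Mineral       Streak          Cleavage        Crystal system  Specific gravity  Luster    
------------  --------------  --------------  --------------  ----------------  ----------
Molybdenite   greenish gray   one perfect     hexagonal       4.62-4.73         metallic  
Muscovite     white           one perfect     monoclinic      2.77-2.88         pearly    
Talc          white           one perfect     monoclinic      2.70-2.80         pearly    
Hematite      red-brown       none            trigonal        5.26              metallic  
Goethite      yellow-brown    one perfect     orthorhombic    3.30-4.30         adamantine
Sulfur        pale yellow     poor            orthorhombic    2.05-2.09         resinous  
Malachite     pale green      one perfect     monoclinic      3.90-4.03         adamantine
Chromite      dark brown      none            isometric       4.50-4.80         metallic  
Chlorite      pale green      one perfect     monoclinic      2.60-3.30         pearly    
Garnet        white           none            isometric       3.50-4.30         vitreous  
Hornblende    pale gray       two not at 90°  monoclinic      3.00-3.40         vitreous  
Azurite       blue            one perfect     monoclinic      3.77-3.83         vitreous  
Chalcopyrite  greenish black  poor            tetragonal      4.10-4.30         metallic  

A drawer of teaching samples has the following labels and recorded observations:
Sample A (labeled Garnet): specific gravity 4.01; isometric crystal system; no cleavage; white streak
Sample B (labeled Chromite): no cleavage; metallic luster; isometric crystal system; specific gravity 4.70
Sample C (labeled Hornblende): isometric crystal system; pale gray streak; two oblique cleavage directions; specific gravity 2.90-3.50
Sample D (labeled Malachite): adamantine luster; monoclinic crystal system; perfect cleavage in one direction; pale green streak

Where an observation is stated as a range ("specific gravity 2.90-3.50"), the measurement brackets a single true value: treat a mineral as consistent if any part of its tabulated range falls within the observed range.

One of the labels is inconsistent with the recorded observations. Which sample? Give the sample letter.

C

Sample A: every observation is compatible with the reference values for Garnet.
Sample B: every observation is compatible with the reference values for Chromite.
Sample C: Hornblende has monoclinic system, but the record shows isometric crystal system — this label is wrong.
Sample D: every observation is compatible with the reference values for Malachite.
Only sample C is inconsistent with its label.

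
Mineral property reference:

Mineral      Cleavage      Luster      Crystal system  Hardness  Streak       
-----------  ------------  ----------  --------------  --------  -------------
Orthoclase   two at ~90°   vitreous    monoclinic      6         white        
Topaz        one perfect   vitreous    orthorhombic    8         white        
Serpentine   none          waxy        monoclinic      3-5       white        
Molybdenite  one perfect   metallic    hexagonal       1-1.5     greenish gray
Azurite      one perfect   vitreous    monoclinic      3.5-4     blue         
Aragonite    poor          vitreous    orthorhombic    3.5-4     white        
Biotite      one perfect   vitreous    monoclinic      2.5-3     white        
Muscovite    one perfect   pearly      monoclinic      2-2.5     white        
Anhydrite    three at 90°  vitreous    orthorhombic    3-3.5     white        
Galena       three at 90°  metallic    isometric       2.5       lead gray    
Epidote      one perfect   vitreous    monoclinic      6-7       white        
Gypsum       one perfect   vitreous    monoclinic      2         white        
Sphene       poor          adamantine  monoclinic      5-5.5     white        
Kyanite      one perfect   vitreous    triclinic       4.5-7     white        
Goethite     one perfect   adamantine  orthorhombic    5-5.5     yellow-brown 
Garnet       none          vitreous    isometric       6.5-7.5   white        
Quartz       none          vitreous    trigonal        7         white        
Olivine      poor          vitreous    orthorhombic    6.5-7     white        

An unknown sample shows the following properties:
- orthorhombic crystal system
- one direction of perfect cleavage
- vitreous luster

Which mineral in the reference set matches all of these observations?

Orthorhombic crystal system — leaves Topaz, Aragonite, Anhydrite, Goethite, Olivine.
One direction of perfect cleavage — narrows the field to Topaz, Goethite.
Vitreous luster excludes Goethite.
Only Topaz satisfies all observations.

Topaz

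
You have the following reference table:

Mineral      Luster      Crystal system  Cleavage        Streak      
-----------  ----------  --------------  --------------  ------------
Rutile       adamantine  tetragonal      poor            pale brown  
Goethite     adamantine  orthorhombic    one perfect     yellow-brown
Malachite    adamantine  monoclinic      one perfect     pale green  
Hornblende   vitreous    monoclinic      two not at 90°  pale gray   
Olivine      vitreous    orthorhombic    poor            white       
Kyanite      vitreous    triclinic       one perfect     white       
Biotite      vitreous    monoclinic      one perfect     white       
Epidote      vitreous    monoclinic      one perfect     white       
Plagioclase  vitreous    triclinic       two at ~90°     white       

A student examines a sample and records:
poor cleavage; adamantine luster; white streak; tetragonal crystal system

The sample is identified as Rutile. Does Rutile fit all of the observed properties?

Inconsistent

Poor cleavage — matches Rutile (cleavage poor).
Adamantine luster — matches Rutile (adamantine luster).
White streak — Rutile has pale brown streak; which does not match.
Tetragonal crystal system — matches Rutile (tetragonal system).
Streak alone is enough to reject Rutile.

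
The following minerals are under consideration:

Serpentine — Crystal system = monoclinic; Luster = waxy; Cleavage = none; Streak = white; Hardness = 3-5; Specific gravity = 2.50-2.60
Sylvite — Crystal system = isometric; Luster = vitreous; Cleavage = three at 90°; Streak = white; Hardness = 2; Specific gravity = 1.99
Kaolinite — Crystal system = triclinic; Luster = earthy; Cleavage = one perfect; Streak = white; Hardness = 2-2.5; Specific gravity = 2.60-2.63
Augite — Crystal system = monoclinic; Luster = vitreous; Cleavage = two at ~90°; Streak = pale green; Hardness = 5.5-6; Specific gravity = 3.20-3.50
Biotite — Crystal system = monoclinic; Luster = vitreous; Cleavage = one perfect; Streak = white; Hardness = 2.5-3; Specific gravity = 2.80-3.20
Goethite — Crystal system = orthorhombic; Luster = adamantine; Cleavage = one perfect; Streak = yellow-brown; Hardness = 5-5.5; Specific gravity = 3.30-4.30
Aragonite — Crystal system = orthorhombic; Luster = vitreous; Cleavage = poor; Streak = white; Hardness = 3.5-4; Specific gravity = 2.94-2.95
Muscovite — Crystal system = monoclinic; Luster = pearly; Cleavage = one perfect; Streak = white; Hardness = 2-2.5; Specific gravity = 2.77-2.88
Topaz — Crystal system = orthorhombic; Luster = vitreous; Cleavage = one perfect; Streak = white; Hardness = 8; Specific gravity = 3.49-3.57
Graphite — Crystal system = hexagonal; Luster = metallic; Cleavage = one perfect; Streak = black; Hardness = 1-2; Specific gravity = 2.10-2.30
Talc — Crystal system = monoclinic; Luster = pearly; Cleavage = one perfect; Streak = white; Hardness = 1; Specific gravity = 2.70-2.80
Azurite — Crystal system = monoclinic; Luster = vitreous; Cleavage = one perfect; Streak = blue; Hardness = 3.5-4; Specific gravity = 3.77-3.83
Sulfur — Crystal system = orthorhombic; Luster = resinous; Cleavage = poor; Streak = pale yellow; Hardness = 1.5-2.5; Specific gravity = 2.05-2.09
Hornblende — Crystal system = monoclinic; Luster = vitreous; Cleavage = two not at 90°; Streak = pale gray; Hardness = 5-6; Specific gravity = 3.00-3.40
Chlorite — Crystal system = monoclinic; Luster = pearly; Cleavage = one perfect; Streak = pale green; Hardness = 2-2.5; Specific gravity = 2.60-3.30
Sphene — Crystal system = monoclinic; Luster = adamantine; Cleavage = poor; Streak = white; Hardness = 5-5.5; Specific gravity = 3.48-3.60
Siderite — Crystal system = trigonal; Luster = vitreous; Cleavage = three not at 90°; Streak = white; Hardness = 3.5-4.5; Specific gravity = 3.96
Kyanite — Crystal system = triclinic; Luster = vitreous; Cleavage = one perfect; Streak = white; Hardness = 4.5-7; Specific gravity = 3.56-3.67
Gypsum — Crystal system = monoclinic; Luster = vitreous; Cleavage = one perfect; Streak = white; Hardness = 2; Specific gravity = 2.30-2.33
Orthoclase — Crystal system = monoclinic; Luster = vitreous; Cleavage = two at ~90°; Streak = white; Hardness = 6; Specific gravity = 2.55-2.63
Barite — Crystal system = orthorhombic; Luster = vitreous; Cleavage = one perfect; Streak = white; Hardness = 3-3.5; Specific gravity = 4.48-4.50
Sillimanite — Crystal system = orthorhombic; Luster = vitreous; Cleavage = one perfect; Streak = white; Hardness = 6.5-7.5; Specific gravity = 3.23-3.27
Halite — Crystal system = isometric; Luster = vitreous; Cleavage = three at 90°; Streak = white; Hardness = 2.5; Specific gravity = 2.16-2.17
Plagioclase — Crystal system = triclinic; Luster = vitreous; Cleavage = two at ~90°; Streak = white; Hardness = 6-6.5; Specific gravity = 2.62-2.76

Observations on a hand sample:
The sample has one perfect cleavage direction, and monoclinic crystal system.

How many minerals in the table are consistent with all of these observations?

6

One perfect cleavage direction: leaves Kaolinite, Biotite, Goethite, Muscovite, Topaz, Graphite, Talc, Azurite, Chlorite, Kyanite, Gypsum, Barite, Sillimanite.
Monoclinic crystal system: Biotite, Muscovite, Talc, Azurite, Chlorite, Gypsum remain.
Consistent with every observation: Azurite, Biotite, Chlorite, Gypsum, Muscovite, Talc.
That is 6 minerals.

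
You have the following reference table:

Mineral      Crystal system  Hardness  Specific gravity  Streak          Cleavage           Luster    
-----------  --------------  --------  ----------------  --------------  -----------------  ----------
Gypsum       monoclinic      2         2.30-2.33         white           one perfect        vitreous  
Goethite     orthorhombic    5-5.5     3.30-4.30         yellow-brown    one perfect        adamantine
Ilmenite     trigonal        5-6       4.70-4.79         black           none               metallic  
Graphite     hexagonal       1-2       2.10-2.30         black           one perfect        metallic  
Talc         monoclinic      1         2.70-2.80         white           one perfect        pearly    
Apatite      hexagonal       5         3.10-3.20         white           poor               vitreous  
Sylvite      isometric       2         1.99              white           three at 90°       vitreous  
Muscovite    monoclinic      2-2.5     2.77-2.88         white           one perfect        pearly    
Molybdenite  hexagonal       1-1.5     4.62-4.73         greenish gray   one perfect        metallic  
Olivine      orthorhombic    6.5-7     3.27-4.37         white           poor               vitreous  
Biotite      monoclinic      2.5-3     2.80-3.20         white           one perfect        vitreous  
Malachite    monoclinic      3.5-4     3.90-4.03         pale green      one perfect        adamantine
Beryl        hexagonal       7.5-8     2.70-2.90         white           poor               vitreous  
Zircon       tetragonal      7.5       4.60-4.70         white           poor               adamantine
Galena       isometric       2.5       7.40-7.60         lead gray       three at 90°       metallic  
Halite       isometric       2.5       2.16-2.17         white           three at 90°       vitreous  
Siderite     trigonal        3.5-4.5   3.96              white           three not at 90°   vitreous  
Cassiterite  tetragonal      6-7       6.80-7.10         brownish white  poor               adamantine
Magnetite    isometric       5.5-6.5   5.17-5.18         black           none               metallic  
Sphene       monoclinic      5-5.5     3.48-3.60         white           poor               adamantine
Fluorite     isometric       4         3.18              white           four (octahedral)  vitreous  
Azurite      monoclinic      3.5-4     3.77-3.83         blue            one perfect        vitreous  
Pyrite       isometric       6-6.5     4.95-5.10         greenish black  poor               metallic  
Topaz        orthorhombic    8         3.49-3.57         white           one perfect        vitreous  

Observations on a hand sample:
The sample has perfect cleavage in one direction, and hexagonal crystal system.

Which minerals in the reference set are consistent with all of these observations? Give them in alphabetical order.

Perfect cleavage in one direction: narrows the field to Gypsum, Goethite, Graphite, Talc, Muscovite, Molybdenite, Biotite, Malachite, Azurite, Topaz.
Hexagonal crystal system: only Graphite, Molybdenite remain.
Remaining candidates: Graphite, Molybdenite.

Graphite, Molybdenite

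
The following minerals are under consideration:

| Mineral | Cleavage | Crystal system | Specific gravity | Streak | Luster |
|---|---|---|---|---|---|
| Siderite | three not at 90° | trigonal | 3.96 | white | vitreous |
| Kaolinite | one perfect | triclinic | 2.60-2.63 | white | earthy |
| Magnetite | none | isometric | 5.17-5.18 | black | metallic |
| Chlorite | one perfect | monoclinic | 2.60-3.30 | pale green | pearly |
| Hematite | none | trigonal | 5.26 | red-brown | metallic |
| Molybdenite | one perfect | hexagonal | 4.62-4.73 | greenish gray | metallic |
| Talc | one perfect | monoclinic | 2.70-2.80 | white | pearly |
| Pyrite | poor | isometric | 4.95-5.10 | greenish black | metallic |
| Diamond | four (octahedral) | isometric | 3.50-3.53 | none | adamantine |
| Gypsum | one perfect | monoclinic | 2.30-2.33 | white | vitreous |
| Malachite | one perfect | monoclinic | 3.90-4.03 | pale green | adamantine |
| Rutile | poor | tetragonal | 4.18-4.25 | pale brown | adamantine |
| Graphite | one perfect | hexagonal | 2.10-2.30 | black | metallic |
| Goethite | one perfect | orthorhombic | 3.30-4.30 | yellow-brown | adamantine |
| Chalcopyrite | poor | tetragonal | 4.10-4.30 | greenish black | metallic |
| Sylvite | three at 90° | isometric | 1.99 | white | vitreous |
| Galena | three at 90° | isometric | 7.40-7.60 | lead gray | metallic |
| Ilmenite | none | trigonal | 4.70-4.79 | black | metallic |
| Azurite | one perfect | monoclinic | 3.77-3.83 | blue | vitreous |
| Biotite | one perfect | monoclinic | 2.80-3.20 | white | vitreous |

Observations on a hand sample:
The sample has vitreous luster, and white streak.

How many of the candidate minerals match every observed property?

Vitreous luster: only Siderite, Gypsum, Sylvite, Azurite, Biotite remain.
White streak eliminates Azurite.
Consistent with every observation: Biotite, Gypsum, Siderite, Sylvite.
That is 4 minerals.

4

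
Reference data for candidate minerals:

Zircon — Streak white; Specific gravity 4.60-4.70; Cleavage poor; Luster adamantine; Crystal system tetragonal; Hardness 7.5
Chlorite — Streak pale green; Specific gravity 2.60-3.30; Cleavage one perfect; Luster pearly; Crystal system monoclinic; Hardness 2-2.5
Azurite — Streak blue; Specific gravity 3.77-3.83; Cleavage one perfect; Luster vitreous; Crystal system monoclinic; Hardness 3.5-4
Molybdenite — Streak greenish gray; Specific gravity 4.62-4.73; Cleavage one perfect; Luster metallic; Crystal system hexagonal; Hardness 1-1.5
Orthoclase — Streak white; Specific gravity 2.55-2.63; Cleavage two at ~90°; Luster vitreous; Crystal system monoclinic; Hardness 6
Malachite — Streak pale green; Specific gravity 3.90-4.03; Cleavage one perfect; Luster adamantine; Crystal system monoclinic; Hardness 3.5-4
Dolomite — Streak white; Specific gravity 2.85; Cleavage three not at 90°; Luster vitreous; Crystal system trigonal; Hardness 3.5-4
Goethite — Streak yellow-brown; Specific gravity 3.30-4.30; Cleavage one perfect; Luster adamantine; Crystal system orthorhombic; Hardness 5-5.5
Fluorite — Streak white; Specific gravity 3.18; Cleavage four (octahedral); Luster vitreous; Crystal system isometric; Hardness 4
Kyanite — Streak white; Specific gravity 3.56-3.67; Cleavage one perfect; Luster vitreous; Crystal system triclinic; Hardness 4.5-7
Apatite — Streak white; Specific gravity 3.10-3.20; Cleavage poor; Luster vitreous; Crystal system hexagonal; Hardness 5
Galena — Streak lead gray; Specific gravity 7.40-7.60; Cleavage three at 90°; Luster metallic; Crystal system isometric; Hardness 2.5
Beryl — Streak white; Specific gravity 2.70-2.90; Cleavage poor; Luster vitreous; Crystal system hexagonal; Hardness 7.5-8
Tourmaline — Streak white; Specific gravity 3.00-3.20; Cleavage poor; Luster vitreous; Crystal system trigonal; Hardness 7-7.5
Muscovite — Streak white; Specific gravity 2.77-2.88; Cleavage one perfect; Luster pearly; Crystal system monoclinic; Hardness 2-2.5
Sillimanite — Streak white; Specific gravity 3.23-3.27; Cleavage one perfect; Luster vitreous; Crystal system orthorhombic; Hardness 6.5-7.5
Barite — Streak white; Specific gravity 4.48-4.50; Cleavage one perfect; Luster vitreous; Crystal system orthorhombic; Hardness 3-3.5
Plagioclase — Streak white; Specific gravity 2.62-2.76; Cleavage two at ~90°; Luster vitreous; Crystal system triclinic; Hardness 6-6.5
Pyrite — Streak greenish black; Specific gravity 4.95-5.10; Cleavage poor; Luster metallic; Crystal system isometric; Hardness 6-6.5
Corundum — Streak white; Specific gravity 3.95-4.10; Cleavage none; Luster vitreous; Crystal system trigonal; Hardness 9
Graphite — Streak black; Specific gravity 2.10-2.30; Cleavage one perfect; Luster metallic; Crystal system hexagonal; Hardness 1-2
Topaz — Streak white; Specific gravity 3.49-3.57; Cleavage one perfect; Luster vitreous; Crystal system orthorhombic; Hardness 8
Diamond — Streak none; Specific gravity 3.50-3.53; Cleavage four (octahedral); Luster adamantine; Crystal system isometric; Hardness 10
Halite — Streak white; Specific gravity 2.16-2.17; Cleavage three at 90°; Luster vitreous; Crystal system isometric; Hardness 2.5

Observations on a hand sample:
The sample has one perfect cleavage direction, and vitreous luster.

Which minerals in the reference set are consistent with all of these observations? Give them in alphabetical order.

Azurite, Barite, Kyanite, Sillimanite, Topaz

One perfect cleavage direction — Chlorite, Azurite, Molybdenite, Malachite, Goethite, Kyanite, Muscovite, Sillimanite, Barite, Graphite, Topaz remain.
Vitreous luster — Azurite, Kyanite, Sillimanite, Barite, Topaz remain.
Remaining candidates: Azurite, Barite, Kyanite, Sillimanite, Topaz.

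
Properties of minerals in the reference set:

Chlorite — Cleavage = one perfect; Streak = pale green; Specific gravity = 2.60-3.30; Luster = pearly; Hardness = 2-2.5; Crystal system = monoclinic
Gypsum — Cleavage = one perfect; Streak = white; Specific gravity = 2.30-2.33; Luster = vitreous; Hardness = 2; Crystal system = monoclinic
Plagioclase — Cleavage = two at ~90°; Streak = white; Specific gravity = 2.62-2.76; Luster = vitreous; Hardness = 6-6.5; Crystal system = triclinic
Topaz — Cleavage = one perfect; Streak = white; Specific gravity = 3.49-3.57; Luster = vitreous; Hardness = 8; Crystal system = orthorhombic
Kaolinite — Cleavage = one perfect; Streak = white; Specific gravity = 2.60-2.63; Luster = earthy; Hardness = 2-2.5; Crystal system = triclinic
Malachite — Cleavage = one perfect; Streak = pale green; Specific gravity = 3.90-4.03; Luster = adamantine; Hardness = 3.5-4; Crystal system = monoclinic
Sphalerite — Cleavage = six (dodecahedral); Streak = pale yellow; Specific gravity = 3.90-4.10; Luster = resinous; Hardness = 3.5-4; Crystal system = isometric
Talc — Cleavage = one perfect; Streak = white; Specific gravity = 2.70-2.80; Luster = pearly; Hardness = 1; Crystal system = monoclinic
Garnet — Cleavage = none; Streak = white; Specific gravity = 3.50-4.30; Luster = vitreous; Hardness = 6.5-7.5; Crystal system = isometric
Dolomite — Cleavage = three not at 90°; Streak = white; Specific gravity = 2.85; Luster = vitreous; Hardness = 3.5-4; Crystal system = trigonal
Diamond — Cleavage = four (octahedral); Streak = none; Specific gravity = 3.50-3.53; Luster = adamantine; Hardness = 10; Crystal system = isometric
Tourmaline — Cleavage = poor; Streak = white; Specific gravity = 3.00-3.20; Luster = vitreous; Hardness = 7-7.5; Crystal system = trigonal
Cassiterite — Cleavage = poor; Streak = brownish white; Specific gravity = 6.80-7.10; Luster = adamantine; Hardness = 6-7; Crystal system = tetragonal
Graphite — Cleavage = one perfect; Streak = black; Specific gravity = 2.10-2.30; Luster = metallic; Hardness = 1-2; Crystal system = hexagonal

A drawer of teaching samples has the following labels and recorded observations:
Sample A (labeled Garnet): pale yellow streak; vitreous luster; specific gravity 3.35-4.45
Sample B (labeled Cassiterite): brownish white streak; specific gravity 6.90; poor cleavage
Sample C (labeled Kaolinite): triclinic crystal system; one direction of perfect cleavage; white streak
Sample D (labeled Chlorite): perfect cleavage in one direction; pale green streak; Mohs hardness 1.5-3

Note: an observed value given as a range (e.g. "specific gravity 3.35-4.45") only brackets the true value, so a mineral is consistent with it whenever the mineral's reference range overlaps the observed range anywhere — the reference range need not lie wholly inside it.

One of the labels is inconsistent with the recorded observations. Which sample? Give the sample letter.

A

Sample A: Garnet has white streak, but the record shows pale yellow streak — this label is wrong.
Sample B: all recorded properties match Cassiterite.
Sample C: all recorded properties match Kaolinite.
Sample D: all recorded properties match Chlorite.
Sample A is the mislabeled one.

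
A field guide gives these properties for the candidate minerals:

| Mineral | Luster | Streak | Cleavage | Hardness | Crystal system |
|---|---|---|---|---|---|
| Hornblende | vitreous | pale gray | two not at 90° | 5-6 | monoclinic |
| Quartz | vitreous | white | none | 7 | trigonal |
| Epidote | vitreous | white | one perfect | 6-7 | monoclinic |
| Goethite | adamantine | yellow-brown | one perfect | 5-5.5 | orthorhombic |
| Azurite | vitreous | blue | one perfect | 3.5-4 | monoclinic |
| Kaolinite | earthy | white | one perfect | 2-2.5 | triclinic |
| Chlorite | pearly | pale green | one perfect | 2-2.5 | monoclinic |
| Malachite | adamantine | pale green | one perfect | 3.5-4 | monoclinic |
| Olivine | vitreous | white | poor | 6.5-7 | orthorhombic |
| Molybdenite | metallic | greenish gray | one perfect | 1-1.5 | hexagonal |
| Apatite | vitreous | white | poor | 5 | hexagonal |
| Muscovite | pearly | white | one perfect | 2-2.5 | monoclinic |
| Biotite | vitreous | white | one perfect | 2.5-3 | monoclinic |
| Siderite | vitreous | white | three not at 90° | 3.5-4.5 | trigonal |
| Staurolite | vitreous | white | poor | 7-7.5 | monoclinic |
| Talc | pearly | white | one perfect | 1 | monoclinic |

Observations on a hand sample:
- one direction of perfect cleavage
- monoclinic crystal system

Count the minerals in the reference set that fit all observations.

7

One direction of perfect cleavage eliminates Hornblende, Quartz, Olivine, Apatite, Siderite, Staurolite.
Monoclinic crystal system is inconsistent with Goethite, Kaolinite, Molybdenite.
Consistent with every observation: Azurite, Biotite, Chlorite, Epidote, Malachite, Muscovite, Talc.
That is 7 minerals.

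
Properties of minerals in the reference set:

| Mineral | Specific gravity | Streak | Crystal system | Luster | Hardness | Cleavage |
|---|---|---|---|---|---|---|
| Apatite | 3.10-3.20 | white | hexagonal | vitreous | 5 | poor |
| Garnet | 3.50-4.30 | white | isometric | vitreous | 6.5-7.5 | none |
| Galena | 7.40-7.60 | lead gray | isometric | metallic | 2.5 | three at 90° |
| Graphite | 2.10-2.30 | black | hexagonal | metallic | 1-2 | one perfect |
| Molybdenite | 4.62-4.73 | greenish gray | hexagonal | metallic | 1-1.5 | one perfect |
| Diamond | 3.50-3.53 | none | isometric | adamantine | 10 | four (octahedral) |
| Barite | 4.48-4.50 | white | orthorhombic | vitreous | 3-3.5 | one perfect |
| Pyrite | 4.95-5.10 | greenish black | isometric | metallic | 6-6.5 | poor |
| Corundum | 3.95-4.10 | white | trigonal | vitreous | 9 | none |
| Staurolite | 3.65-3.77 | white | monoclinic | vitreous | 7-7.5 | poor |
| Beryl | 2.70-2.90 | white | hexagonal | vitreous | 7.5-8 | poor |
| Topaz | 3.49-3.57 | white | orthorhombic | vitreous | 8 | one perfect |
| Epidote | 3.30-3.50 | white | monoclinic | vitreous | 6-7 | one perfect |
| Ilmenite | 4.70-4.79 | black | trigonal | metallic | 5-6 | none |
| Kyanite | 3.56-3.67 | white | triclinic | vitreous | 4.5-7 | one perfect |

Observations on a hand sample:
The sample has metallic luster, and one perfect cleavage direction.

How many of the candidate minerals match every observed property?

2

Metallic luster: leaves Galena, Graphite, Molybdenite, Pyrite, Ilmenite.
One perfect cleavage direction: only Graphite, Molybdenite remain.
The minerals that satisfy all observations are Graphite, Molybdenite.
That is 2 minerals.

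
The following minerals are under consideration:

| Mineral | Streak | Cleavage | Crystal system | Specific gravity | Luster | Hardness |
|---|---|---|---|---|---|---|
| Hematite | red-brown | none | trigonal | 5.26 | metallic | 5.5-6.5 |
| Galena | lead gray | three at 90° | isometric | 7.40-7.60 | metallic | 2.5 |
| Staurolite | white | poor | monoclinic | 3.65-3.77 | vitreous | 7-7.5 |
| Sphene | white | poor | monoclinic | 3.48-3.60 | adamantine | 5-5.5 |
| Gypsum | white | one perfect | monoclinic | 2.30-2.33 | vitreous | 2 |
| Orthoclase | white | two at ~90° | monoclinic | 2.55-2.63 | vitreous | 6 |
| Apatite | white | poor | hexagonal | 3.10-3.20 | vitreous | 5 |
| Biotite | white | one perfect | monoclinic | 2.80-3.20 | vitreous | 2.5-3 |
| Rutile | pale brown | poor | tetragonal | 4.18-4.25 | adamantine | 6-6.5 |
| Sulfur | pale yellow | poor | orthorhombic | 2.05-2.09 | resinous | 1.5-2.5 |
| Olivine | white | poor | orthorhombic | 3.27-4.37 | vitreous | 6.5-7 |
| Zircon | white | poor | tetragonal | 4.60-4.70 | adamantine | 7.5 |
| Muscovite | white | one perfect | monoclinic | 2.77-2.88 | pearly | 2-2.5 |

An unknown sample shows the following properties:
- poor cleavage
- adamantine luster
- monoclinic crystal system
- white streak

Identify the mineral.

Poor cleavage rules out Hematite, Galena, Gypsum, Orthoclase, Biotite, Muscovite.
Adamantine luster: leaves Sphene, Rutile, Zircon.
Monoclinic crystal system: Sphene remains.
White streak: consistent with all remaining minerals.
Only Sphene satisfies all observations.

Sphene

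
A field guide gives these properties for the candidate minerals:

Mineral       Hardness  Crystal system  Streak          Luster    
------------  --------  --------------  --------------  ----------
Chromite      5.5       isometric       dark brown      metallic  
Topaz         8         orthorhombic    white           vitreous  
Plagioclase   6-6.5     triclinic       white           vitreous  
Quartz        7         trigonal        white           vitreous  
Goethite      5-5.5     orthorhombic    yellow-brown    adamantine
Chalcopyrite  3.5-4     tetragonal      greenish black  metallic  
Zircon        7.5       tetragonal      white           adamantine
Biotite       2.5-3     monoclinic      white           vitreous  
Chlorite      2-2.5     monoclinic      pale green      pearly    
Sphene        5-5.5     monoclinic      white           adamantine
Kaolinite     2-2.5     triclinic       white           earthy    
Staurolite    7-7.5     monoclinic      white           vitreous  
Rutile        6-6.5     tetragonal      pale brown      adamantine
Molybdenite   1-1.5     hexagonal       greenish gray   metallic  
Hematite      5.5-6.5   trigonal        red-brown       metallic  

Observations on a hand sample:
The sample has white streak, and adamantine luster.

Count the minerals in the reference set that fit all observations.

White streak — leaves Topaz, Plagioclase, Quartz, Zircon, Biotite, Sphene, Kaolinite, Staurolite.
Adamantine luster — only Zircon, Sphene remain.
Remaining candidates: Sphene, Zircon.
That is 2 minerals.

2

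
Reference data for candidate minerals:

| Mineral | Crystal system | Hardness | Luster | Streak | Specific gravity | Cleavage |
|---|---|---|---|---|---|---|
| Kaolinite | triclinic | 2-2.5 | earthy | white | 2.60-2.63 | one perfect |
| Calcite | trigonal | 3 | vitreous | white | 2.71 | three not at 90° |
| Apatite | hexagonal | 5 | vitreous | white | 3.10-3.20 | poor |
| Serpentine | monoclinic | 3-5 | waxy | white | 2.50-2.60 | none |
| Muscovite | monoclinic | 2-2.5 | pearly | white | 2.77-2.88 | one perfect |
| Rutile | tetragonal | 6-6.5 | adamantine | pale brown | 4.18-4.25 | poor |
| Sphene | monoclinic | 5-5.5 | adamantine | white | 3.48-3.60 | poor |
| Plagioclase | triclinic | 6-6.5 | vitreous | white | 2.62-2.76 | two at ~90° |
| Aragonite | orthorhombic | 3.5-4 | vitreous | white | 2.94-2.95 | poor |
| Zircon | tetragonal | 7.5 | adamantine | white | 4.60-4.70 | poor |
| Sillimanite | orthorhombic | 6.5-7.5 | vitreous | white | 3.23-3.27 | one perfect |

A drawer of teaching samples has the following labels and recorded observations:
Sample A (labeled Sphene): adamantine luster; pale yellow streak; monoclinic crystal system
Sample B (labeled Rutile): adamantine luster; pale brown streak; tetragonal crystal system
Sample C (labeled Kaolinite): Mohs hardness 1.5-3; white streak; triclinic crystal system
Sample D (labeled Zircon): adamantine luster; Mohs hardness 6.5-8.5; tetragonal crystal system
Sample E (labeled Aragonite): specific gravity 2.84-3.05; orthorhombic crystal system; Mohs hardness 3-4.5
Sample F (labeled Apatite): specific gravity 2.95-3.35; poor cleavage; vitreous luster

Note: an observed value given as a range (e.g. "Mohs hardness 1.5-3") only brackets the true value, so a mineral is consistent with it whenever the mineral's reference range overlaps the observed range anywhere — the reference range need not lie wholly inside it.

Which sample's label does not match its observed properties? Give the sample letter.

Sample A: pale yellow streak is outside the reference for Sphene (white streak) — mislabeled.
Sample B: all recorded properties match Rutile.
Sample C: all recorded properties match Kaolinite.
Sample D: all recorded properties match Zircon.
Sample E: all recorded properties match Aragonite.
Sample F: all recorded properties match Apatite.
Only sample A is inconsistent with its label.

A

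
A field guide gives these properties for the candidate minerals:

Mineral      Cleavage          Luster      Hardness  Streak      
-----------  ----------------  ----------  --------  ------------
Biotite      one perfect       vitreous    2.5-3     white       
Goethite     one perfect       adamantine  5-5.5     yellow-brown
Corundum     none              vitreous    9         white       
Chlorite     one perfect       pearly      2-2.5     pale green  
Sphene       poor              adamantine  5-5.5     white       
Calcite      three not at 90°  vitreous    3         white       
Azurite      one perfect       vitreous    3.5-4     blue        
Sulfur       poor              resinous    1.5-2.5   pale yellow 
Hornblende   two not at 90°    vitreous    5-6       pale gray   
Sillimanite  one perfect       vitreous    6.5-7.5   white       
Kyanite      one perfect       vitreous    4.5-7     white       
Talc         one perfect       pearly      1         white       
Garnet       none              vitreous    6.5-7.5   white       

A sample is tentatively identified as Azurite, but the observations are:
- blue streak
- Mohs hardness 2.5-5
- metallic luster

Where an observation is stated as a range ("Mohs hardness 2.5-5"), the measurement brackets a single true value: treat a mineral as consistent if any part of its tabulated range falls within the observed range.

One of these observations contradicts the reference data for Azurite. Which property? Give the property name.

luster

Blue streak: Azurite has blue streak — within range.
Mohs hardness 2.5-5: Azurite has hardness 3.5-4 — within range.
Metallic luster: Azurite has vitreous luster — does not match.
The luster is the one property that does not fit.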